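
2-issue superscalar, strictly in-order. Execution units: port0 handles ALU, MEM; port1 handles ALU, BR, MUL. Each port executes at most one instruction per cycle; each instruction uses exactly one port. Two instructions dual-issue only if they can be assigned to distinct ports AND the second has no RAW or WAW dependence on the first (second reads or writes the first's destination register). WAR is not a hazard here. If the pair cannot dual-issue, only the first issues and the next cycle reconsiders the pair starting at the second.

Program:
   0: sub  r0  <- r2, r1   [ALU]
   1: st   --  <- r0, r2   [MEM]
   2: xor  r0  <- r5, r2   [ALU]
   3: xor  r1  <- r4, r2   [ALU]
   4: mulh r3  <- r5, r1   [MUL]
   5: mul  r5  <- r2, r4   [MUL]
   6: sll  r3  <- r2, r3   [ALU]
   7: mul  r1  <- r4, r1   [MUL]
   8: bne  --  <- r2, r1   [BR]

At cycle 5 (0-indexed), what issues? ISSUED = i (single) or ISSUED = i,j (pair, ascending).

ISSUED = 7

c0: i0 sub  RAW r0
c1: i1+i2 st;xor  2-wide
c2: i3 xor  RAW r1
c3: i4 mulh  no-port MUL/MUL
c4: i5+i6 mul;sll  2-wide
c5: i7 mul  no-port MUL/BR
c6: i8 bne  tail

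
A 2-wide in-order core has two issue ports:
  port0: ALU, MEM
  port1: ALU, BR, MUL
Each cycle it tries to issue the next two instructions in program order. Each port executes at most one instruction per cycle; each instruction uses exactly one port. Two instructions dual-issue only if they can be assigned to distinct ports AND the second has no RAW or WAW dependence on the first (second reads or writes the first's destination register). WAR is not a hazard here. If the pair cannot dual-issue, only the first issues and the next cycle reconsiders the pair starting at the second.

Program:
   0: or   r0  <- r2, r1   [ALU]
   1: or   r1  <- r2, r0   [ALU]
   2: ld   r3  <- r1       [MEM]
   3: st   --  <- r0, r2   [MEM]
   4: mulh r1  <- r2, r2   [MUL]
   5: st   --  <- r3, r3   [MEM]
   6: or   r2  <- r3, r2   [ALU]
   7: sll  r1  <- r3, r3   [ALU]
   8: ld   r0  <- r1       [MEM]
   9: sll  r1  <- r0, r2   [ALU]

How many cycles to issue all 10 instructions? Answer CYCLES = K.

CYCLES = 8

0. or @i0  | RAW r0
1. or @i1  | RAW r1
2. ld @i2  | no-port MEM/MEM
3. st mulh @i3&i4  | pair
4. st or @i5&i6  | pair
5. sll @i7  | RAW r1
6. ld @i8  | RAW r0
7. sll @i9  | tail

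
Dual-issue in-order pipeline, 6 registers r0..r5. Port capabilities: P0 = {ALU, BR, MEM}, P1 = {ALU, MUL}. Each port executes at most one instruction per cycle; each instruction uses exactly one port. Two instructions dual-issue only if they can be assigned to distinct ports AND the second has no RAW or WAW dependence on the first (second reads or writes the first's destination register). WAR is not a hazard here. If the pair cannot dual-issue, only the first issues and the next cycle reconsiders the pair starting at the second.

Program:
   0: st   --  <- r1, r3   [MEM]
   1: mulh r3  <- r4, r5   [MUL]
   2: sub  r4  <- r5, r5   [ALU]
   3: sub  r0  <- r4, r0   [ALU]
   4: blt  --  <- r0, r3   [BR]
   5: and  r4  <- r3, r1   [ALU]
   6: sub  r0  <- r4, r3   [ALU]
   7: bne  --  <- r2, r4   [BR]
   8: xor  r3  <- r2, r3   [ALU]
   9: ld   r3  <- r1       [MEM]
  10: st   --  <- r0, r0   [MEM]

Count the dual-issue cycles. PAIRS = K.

PAIRS = 3

0. st.MEM;mulh.MUL @i0&i1  | pair
1. sub.ALU @i2  | RAW r4
2. sub.ALU @i3  | RAW r0
3. blt.BR;and.ALU @i4&i5  | pair
4. sub.ALU;bne.BR @i6&i7  | pair
5. xor.ALU @i8  | WAW r3
6. ld.MEM @i9  | no-port MEM/MEM
7. st.MEM @i10  | tail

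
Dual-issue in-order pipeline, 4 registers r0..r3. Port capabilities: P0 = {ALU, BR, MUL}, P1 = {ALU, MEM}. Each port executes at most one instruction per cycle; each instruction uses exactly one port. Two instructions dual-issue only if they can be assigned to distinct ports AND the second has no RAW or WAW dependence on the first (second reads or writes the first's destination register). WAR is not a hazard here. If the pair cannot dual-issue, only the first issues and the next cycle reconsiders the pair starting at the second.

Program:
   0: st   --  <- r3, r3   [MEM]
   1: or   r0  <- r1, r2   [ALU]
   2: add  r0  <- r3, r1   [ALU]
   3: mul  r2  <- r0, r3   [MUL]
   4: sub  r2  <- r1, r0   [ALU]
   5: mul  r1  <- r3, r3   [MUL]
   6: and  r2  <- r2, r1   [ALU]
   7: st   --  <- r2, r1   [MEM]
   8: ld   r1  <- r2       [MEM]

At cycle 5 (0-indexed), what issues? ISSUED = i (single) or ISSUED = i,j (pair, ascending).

0. st.MEM or.ALU @i0&i1  | 2-wide
1. add.ALU @i2  | RAW r0
2. mul.MUL @i3  | WAW r2
3. sub.ALU mul.MUL @i4&i5  | 2-wide
4. and.ALU @i6  | RAW r2
5. st.MEM @i7  | no-port MEM/MEM
6. ld.MEM @i8  | tail

ISSUED = 7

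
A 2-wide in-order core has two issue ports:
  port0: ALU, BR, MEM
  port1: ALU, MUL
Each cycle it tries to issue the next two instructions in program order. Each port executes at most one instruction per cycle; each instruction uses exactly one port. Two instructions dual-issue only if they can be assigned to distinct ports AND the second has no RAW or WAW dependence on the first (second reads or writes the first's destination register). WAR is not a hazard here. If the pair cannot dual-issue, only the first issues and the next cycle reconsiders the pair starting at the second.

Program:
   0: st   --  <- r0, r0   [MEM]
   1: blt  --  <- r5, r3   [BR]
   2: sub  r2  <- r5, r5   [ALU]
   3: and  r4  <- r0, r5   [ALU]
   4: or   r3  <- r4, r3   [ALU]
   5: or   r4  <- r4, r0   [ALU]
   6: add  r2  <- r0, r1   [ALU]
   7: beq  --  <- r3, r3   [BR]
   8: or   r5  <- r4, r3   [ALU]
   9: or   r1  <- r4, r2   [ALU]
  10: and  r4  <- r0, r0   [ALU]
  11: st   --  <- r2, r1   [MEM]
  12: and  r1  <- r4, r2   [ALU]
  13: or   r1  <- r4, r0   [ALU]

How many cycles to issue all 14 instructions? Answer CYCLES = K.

CYCLES = 9

t=0 i0:st.MEM ; no-port MEM/BR
t=1 i1&i2:blt.BR+sub.ALU ; 2-wide
t=2 i3:and.ALU ; RAW r4
t=3 i4&i5:or.ALU+or.ALU ; 2-wide
t=4 i6&i7:add.ALU+beq.BR ; 2-wide
t=5 i8&i9:or.ALU+or.ALU ; 2-wide
t=6 i10&i11:and.ALU+st.MEM ; 2-wide
t=7 i12:and.ALU ; WAW r1
t=8 i13:or.ALU ; tail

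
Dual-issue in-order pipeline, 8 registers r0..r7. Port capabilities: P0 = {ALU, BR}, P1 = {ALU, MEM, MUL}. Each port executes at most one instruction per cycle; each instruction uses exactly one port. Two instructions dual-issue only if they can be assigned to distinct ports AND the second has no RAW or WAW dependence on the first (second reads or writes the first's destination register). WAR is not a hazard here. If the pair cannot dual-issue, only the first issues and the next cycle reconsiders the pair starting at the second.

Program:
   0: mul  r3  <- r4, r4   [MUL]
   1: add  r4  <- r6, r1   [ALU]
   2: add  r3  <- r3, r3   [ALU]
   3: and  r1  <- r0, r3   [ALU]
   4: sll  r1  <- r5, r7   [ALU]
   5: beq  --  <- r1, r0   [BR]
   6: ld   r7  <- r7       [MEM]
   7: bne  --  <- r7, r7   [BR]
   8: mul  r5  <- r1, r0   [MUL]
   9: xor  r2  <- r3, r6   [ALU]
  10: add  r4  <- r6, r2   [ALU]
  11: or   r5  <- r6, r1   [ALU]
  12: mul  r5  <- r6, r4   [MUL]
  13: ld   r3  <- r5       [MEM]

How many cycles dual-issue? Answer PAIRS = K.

0. mul/add @i0&i1  | pair
1. add @i2  | RAW r3
2. and @i3  | WAW r1
3. sll @i4  | RAW r1
4. beq/ld @i5&i6  | pair
5. bne/mul @i7&i8  | pair
6. xor @i9  | RAW r2
7. add/or @i10&i11  | pair
8. mul @i12  | no-port MUL/MEM
9. ld @i13  | tail

PAIRS = 4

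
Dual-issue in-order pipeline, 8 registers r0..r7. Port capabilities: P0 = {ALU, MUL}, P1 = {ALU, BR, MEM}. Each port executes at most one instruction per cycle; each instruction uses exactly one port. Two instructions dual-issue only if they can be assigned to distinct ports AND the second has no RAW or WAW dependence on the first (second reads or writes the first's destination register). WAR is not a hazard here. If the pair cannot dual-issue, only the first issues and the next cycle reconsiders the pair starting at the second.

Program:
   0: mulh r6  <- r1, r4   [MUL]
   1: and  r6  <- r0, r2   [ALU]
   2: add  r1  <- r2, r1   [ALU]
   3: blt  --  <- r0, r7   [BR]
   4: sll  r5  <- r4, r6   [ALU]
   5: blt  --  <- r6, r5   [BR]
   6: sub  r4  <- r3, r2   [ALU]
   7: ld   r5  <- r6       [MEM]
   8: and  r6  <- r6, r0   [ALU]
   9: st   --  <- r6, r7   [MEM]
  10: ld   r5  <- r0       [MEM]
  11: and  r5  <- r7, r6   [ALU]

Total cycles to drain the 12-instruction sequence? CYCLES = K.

CYCLES = 8

t=0 i0:mulh.MUL ; WAW r6
t=1 i1,i2:and.ALU/add.ALU ; pair
t=2 i3,i4:blt.BR/sll.ALU ; pair
t=3 i5,i6:blt.BR/sub.ALU ; pair
t=4 i7,i8:ld.MEM/and.ALU ; pair
t=5 i9:st.MEM ; no-port MEM/MEM
t=6 i10:ld.MEM ; WAW r5
t=7 i11:and.ALU ; tail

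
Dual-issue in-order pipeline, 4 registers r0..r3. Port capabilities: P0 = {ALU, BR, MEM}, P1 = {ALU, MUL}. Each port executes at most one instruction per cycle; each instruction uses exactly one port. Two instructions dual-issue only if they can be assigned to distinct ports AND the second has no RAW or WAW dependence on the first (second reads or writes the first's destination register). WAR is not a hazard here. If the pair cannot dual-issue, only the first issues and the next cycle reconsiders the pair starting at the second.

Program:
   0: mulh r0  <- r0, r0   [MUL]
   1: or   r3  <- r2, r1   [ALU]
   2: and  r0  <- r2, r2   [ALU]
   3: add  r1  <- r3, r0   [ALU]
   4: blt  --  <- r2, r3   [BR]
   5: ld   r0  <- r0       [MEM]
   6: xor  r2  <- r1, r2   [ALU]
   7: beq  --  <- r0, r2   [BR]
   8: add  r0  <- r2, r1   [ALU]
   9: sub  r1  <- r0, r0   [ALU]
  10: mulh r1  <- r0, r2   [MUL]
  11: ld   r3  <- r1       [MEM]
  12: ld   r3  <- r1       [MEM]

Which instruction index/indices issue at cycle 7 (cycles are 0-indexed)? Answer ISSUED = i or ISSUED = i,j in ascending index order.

ISSUED = 11

#0 head=0: mulh.MUL+or.ALU i0/i1 dual
#1 head=2: and.ALU i2 RAW r0
#2 head=3: add.ALU+blt.BR i3/i4 dual
#3 head=5: ld.MEM+xor.ALU i5/i6 dual
#4 head=7: beq.BR+add.ALU i7/i8 dual
#5 head=9: sub.ALU i9 WAW r1
#6 head=10: mulh.MUL i10 RAW r1
#7 head=11: ld.MEM i11 no-port MEM/MEM
#8 head=12: ld.MEM i12 tail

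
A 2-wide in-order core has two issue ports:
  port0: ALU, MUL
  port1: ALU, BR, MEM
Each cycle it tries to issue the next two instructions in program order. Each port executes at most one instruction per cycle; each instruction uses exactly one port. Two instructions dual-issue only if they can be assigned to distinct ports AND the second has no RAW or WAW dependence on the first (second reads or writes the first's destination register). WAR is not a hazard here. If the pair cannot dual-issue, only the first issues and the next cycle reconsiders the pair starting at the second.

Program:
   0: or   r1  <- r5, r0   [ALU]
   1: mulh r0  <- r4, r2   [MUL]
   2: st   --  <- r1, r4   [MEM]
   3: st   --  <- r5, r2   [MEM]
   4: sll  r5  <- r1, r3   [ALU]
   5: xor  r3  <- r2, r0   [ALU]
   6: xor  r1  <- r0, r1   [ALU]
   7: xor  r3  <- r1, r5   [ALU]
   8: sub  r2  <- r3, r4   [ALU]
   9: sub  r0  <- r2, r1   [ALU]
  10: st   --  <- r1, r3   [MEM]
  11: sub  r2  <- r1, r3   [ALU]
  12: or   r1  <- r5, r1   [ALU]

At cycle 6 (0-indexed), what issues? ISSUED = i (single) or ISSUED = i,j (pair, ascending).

ISSUED = 9,10

0. or+mulh @i0,i1  | pair
1. st @i2  | no-port MEM/MEM
2. st+sll @i3,i4  | pair
3. xor+xor @i5,i6  | pair
4. xor @i7  | RAW r3
5. sub @i8  | RAW r2
6. sub+st @i9,i10  | pair
7. sub+or @i11,i12  | pair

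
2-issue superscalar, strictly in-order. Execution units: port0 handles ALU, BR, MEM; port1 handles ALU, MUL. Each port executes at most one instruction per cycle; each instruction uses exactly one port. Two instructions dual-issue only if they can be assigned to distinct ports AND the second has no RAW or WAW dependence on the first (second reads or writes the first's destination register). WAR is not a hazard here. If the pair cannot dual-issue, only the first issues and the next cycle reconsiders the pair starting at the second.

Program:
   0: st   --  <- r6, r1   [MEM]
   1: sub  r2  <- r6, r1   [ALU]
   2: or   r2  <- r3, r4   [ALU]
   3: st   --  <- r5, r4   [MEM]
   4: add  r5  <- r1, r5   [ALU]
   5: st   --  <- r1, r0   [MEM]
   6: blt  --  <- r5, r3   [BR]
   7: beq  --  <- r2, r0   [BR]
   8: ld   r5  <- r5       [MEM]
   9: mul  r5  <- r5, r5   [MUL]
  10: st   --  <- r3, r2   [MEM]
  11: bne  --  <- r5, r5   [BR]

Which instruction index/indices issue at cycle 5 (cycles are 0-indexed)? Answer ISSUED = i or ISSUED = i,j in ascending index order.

ISSUED = 8

[0] i0/i1  st.MEM+sub.ALU  -- pair
[1] i2/i3  or.ALU+st.MEM  -- pair
[2] i4/i5  add.ALU+st.MEM  -- pair
[3] i6  blt.BR  -- no-port BR/BR
[4] i7  beq.BR  -- no-port BR/MEM
[5] i8  ld.MEM  -- RAW+WAW r5
[6] i9/i10  mul.MUL+st.MEM  -- pair
[7] i11  bne.BR  -- tail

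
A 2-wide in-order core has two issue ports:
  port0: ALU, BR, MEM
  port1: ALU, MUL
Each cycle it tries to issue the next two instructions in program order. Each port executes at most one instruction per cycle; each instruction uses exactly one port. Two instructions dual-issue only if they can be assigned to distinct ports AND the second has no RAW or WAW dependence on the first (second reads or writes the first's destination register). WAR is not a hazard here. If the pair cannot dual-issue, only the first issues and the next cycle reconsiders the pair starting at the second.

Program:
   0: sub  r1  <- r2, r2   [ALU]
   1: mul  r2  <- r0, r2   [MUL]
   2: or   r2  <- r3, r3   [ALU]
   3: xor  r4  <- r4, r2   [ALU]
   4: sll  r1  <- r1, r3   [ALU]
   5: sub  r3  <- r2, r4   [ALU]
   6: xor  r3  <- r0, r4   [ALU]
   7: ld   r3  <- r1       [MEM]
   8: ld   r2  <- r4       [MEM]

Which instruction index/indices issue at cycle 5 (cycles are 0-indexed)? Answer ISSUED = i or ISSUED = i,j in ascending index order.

ISSUED = 7

c0: i0&i1 sub+mul  2-wide
c1: i2 or  RAW r2
c2: i3&i4 xor+sll  2-wide
c3: i5 sub  WAW r3
c4: i6 xor  WAW r3
c5: i7 ld  no-port MEM/MEM
c6: i8 ld  tail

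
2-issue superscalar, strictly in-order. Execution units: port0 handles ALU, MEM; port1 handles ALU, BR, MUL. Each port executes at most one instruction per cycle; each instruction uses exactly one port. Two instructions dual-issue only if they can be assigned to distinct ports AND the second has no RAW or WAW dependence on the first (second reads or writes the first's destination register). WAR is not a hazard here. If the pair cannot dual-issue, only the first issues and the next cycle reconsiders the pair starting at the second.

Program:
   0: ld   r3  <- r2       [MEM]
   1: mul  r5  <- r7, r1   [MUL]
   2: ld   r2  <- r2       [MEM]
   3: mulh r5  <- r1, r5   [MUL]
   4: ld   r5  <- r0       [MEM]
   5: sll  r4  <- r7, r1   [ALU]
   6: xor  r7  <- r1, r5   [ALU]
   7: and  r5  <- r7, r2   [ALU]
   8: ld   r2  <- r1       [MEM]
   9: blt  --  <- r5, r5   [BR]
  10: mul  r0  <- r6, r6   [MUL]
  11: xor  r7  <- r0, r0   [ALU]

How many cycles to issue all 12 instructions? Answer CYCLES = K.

t=0 i0+i1:ld.MEM;mul.MUL ; 2-wide
t=1 i2+i3:ld.MEM;mulh.MUL ; 2-wide
t=2 i4+i5:ld.MEM;sll.ALU ; 2-wide
t=3 i6:xor.ALU ; RAW r7
t=4 i7+i8:and.ALU;ld.MEM ; 2-wide
t=5 i9:blt.BR ; no-port BR/MUL
t=6 i10:mul.MUL ; RAW r0
t=7 i11:xor.ALU ; tail

CYCLES = 8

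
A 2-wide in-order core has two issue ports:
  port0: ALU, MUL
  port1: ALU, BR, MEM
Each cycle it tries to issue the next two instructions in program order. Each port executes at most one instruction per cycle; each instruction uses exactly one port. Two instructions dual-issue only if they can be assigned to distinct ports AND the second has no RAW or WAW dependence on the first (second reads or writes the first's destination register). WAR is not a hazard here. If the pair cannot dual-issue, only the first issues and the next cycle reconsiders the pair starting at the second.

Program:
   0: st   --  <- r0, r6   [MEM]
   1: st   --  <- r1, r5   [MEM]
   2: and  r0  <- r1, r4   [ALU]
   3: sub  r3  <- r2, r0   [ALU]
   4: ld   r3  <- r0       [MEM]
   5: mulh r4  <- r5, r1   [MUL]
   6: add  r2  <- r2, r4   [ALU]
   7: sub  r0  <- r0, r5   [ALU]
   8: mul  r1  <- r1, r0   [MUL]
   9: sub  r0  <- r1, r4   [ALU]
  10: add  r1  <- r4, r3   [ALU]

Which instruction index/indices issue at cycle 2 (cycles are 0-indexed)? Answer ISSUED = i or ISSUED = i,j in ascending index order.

[0] i0  st.MEM  -- no-port MEM/MEM
[1] i1&i2  st.MEM+and.ALU  -- pair
[2] i3  sub.ALU  -- WAW r3
[3] i4&i5  ld.MEM+mulh.MUL  -- pair
[4] i6&i7  add.ALU+sub.ALU  -- pair
[5] i8  mul.MUL  -- RAW r1
[6] i9&i10  sub.ALU+add.ALU  -- pair

ISSUED = 3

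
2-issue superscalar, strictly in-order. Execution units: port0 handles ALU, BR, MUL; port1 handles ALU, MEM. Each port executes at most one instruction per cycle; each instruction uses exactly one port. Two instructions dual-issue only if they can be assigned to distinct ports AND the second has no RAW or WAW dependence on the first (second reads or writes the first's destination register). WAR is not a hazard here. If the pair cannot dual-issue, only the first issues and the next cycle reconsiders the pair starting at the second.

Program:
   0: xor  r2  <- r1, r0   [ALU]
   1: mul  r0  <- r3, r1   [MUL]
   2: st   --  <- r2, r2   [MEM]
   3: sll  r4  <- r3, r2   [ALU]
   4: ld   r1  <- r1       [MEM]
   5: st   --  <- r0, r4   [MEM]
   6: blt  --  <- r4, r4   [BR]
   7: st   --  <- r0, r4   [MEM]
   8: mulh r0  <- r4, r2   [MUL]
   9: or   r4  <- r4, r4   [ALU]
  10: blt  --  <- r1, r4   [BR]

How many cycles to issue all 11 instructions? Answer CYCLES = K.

CYCLES = 7

0. xor mul @i0&i1  | dual
1. st sll @i2&i3  | dual
2. ld @i4  | no-port MEM/MEM
3. st blt @i5&i6  | dual
4. st mulh @i7&i8  | dual
5. or @i9  | RAW r4
6. blt @i10  | tail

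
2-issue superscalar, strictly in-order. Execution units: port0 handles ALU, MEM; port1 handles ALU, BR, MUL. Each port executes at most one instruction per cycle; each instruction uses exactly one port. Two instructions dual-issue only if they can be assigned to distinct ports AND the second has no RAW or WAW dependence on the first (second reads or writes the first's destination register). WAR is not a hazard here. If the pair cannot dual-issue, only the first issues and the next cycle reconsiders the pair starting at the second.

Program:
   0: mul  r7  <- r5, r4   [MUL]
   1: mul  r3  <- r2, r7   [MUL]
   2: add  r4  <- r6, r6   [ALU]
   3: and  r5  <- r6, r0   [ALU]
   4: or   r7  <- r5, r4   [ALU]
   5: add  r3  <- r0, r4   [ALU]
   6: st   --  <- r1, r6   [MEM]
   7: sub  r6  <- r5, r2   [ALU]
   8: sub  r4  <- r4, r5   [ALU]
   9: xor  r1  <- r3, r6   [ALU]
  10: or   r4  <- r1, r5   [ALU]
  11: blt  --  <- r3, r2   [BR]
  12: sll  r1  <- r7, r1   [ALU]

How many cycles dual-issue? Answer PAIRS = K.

c0: i0 mul  no-port MUL/MUL
c1: i1,i2 mul;add  pair
c2: i3 and  RAW r5
c3: i4,i5 or;add  pair
c4: i6,i7 st;sub  pair
c5: i8,i9 sub;xor  pair
c6: i10,i11 or;blt  pair
c7: i12 sll  tail

PAIRS = 5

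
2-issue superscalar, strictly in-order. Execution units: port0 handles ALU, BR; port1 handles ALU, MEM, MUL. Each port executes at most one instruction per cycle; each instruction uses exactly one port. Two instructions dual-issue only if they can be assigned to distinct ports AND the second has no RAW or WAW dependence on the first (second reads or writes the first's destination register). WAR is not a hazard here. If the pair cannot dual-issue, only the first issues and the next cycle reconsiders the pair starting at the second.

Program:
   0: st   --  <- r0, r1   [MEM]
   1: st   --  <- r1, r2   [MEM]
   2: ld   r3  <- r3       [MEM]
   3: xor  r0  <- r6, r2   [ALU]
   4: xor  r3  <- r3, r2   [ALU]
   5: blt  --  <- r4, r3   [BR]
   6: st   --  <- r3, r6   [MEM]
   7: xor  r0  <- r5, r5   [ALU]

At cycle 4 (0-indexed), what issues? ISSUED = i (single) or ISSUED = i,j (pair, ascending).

ISSUED = 5,6

  cy0 -> i0 (st) no-port MEM/MEM
  cy1 -> i1 (st) no-port MEM/MEM
  cy2 -> i2&i3 (ld/xor) dual
  cy3 -> i4 (xor) RAW r3
  cy4 -> i5&i6 (blt/st) dual
  cy5 -> i7 (xor) tail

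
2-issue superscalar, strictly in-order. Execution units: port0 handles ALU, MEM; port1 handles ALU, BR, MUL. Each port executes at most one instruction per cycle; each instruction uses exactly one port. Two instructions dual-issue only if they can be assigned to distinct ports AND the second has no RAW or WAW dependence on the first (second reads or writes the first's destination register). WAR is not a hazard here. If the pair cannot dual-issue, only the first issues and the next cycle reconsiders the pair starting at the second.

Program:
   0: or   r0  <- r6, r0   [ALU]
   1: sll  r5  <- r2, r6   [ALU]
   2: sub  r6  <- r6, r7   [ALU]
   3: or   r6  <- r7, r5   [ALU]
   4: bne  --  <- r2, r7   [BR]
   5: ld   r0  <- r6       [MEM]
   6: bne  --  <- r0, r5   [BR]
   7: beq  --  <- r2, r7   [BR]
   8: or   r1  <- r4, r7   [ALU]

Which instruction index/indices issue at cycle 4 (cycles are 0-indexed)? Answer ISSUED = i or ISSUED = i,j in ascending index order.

t=0 i0+i1:or/sll ; dual
t=1 i2:sub ; WAW r6
t=2 i3+i4:or/bne ; dual
t=3 i5:ld ; RAW r0
t=4 i6:bne ; no-port BR/BR
t=5 i7+i8:beq/or ; dual

ISSUED = 6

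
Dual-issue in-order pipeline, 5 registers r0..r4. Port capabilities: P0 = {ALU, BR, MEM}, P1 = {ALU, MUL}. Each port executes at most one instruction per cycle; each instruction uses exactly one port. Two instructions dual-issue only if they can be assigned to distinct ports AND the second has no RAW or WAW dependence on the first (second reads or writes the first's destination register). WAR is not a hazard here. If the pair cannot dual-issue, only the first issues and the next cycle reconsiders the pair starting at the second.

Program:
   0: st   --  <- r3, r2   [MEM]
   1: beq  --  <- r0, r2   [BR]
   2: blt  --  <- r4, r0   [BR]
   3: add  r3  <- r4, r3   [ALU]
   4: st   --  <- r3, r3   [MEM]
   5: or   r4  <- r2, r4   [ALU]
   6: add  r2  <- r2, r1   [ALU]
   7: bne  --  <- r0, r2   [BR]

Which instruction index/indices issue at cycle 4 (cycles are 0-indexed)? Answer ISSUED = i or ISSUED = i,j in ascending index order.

t=0 i0:st ; no-port MEM/BR
t=1 i1:beq ; no-port BR/BR
t=2 i2&i3:blt+add ; dual
t=3 i4&i5:st+or ; dual
t=4 i6:add ; RAW r2
t=5 i7:bne ; tail

ISSUED = 6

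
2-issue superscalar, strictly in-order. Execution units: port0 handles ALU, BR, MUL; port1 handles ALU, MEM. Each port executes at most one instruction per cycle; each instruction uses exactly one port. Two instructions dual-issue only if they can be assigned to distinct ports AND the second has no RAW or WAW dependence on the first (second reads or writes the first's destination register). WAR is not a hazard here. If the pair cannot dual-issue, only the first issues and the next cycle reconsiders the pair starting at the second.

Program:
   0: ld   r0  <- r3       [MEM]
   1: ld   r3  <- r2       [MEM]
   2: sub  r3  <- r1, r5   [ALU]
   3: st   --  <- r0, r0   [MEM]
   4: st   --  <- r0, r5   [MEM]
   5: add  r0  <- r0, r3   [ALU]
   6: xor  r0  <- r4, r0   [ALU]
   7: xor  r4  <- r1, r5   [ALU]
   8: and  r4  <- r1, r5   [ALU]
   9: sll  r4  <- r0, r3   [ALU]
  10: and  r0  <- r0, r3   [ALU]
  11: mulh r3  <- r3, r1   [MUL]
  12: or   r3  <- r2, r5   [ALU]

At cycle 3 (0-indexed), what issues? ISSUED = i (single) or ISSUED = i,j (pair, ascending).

t=0 i0:ld ; no-port MEM/MEM
t=1 i1:ld ; WAW r3
t=2 i2&i3:sub st ; 2-wide
t=3 i4&i5:st add ; 2-wide
t=4 i6&i7:xor xor ; 2-wide
t=5 i8:and ; WAW r4
t=6 i9&i10:sll and ; 2-wide
t=7 i11:mulh ; WAW r3
t=8 i12:or ; tail

ISSUED = 4,5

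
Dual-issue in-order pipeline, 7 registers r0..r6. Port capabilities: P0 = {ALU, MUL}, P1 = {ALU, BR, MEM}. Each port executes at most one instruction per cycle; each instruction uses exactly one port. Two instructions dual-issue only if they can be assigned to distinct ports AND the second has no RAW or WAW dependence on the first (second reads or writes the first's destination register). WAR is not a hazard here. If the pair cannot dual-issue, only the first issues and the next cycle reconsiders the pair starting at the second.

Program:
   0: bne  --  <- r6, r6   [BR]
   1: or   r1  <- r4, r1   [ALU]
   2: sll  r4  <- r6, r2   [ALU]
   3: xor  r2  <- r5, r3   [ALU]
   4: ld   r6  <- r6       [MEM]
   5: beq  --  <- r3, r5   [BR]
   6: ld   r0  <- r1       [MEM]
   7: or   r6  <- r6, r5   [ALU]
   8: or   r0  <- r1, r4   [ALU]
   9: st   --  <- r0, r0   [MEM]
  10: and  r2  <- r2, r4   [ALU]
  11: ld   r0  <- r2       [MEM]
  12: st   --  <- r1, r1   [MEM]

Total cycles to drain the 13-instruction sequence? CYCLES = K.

[0] i0,i1  bne.BR/or.ALU  -- pair
[1] i2,i3  sll.ALU/xor.ALU  -- pair
[2] i4  ld.MEM  -- no-port MEM/BR
[3] i5  beq.BR  -- no-port BR/MEM
[4] i6,i7  ld.MEM/or.ALU  -- pair
[5] i8  or.ALU  -- RAW r0
[6] i9,i10  st.MEM/and.ALU  -- pair
[7] i11  ld.MEM  -- no-port MEM/MEM
[8] i12  st.MEM  -- tail

CYCLES = 9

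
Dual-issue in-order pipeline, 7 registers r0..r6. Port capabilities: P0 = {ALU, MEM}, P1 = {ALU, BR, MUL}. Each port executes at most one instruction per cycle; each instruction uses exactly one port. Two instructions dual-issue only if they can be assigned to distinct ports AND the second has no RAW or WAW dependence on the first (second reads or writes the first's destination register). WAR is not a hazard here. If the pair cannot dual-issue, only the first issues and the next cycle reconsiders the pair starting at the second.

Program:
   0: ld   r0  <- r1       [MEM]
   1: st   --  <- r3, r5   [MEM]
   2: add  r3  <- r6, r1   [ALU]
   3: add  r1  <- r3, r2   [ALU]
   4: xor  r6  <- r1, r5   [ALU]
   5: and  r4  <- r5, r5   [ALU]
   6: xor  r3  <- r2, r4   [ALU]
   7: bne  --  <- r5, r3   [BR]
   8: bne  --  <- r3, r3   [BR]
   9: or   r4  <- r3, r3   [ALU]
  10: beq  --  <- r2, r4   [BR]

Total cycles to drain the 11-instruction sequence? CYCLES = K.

0. ld @i0  | no-port MEM/MEM
1. st;add @i1&i2  | pair
2. add @i3  | RAW r1
3. xor;and @i4&i5  | pair
4. xor @i6  | RAW r3
5. bne @i7  | no-port BR/BR
6. bne;or @i8&i9  | pair
7. beq @i10  | tail

CYCLES = 8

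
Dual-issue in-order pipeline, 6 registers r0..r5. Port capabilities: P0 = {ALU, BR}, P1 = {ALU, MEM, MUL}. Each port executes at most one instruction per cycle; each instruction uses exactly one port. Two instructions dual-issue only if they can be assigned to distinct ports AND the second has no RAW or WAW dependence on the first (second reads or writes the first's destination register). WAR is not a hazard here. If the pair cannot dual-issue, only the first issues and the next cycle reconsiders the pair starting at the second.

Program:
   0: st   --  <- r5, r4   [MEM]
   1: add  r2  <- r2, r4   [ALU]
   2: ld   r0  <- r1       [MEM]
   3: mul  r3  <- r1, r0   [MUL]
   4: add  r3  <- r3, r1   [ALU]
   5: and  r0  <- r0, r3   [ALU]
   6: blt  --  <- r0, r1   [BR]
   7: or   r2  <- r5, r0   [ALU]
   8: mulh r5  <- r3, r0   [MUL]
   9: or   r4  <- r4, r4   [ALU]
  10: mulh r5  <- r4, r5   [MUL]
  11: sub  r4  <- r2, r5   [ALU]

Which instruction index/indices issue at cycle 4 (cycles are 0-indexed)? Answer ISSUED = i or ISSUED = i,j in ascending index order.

ISSUED = 5

0. st add @i0,i1  | pair
1. ld @i2  | no-port MEM/MUL
2. mul @i3  | RAW+WAW r3
3. add @i4  | RAW r3
4. and @i5  | RAW r0
5. blt or @i6,i7  | pair
6. mulh or @i8,i9  | pair
7. mulh @i10  | RAW r5
8. sub @i11  | tail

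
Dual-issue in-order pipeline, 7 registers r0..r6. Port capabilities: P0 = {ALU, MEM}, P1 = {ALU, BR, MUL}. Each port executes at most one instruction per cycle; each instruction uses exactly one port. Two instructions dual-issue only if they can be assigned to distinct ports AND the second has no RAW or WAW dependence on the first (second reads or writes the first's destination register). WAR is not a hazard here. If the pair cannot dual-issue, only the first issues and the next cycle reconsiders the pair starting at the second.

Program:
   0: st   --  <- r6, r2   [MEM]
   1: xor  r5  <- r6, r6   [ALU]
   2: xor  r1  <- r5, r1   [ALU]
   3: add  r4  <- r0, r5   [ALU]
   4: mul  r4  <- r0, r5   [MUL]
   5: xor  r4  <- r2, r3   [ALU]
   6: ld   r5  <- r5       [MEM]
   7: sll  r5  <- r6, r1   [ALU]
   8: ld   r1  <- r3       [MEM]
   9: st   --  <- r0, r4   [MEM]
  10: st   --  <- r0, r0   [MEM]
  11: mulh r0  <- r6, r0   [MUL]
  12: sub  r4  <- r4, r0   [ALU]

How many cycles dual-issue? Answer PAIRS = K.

c0: i0/i1 st.MEM xor.ALU  dual
c1: i2/i3 xor.ALU add.ALU  dual
c2: i4 mul.MUL  WAW r4
c3: i5/i6 xor.ALU ld.MEM  dual
c4: i7/i8 sll.ALU ld.MEM  dual
c5: i9 st.MEM  no-port MEM/MEM
c6: i10/i11 st.MEM mulh.MUL  dual
c7: i12 sub.ALU  tail

PAIRS = 5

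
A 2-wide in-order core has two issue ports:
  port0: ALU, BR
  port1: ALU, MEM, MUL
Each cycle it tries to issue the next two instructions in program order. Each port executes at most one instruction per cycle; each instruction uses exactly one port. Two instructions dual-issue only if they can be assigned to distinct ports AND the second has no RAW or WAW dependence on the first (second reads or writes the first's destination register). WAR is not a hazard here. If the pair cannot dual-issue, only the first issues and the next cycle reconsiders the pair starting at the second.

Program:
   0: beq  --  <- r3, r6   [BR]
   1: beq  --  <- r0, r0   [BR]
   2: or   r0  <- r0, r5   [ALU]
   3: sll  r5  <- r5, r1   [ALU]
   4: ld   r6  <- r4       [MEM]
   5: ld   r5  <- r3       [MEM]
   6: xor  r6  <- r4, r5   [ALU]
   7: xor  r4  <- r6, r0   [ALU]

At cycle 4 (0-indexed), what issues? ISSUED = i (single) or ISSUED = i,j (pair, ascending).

0. beq.BR @i0  | no-port BR/BR
1. beq.BR;or.ALU @i1,i2  | dual
2. sll.ALU;ld.MEM @i3,i4  | dual
3. ld.MEM @i5  | RAW r5
4. xor.ALU @i6  | RAW r6
5. xor.ALU @i7  | tail

ISSUED = 6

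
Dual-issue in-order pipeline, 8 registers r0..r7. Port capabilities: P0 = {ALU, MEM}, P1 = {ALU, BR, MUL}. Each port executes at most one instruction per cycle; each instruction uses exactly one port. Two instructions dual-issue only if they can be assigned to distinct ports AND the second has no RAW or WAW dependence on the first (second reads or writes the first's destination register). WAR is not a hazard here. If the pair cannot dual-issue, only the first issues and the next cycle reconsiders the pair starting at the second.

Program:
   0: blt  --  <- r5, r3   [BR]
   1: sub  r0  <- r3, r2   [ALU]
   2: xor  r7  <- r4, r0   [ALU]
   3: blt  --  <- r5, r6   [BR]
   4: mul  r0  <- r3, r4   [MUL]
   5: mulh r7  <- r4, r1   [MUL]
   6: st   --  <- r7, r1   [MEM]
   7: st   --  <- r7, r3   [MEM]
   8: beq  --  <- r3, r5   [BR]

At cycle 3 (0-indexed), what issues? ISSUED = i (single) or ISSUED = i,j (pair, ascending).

ISSUED = 5

0. blt;sub @i0+i1  | pair
1. xor;blt @i2+i3  | pair
2. mul @i4  | no-port MUL/MUL
3. mulh @i5  | RAW r7
4. st @i6  | no-port MEM/MEM
5. st;beq @i7+i8  | pair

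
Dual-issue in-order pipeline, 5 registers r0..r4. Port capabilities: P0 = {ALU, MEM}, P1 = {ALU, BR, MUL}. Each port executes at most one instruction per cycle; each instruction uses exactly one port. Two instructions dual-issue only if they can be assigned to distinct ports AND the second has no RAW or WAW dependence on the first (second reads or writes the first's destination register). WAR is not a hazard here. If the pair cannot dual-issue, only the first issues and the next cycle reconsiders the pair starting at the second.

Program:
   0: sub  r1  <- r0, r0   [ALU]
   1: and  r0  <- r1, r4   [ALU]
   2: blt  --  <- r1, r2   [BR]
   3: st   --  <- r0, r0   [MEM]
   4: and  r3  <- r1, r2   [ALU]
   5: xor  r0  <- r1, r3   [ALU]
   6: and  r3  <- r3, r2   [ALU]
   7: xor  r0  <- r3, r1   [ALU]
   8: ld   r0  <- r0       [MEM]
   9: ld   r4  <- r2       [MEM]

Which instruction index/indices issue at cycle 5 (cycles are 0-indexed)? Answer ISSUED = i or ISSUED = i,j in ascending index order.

t=0 i0:sub.ALU ; RAW r1
t=1 i1+i2:and.ALU blt.BR ; 2-wide
t=2 i3+i4:st.MEM and.ALU ; 2-wide
t=3 i5+i6:xor.ALU and.ALU ; 2-wide
t=4 i7:xor.ALU ; RAW+WAW r0
t=5 i8:ld.MEM ; no-port MEM/MEM
t=6 i9:ld.MEM ; tail

ISSUED = 8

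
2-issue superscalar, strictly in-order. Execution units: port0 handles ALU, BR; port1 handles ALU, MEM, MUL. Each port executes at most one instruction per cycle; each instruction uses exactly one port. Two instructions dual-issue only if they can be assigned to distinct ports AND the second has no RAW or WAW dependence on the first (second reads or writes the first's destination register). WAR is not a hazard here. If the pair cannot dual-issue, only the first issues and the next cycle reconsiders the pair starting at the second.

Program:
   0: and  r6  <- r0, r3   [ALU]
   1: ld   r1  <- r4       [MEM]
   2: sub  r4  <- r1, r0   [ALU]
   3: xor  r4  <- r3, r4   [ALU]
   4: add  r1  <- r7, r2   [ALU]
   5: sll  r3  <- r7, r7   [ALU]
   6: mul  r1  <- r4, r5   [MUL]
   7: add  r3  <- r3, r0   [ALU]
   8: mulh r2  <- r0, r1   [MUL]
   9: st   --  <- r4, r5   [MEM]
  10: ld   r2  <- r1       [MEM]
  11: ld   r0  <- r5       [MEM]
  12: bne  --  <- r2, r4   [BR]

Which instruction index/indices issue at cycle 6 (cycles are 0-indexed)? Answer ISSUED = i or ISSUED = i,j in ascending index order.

0. and.ALU ld.MEM @i0+i1  | dual
1. sub.ALU @i2  | RAW+WAW r4
2. xor.ALU add.ALU @i3+i4  | dual
3. sll.ALU mul.MUL @i5+i6  | dual
4. add.ALU mulh.MUL @i7+i8  | dual
5. st.MEM @i9  | no-port MEM/MEM
6. ld.MEM @i10  | no-port MEM/MEM
7. ld.MEM bne.BR @i11+i12  | dual

ISSUED = 10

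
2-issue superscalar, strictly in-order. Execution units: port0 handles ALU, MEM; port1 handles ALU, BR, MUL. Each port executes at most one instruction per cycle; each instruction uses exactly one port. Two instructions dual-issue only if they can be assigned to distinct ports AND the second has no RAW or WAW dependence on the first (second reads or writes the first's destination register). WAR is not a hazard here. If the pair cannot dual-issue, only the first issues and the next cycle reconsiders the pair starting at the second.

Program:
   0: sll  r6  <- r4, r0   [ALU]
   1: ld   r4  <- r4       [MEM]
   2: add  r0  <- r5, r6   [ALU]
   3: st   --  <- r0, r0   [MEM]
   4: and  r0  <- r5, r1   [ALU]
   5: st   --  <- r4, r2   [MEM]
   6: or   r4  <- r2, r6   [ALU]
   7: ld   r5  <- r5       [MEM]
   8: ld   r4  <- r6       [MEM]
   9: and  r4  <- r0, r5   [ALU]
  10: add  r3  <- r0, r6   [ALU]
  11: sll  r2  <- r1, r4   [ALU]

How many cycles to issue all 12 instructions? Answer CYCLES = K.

CYCLES = 8

t=0 i0+i1:sll.ALU;ld.MEM ; dual
t=1 i2:add.ALU ; RAW r0
t=2 i3+i4:st.MEM;and.ALU ; dual
t=3 i5+i6:st.MEM;or.ALU ; dual
t=4 i7:ld.MEM ; no-port MEM/MEM
t=5 i8:ld.MEM ; WAW r4
t=6 i9+i10:and.ALU;add.ALU ; dual
t=7 i11:sll.ALU ; tail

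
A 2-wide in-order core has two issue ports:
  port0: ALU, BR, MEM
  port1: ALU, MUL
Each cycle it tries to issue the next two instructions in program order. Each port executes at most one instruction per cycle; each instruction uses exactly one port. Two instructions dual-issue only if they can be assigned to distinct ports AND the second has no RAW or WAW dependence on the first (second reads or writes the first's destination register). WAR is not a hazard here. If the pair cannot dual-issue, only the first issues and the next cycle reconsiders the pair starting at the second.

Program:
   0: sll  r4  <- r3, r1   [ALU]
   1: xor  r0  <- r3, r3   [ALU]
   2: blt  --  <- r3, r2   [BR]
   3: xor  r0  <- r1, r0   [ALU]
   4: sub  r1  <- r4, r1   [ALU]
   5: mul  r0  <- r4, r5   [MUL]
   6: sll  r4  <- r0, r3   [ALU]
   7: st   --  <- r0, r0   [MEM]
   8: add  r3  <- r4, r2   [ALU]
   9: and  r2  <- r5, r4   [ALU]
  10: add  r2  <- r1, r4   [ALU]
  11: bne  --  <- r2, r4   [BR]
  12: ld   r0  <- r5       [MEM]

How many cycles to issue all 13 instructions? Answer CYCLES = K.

0. sll.ALU;xor.ALU @i0/i1  | 2-wide
1. blt.BR;xor.ALU @i2/i3  | 2-wide
2. sub.ALU;mul.MUL @i4/i5  | 2-wide
3. sll.ALU;st.MEM @i6/i7  | 2-wide
4. add.ALU;and.ALU @i8/i9  | 2-wide
5. add.ALU @i10  | RAW r2
6. bne.BR @i11  | no-port BR/MEM
7. ld.MEM @i12  | tail

CYCLES = 8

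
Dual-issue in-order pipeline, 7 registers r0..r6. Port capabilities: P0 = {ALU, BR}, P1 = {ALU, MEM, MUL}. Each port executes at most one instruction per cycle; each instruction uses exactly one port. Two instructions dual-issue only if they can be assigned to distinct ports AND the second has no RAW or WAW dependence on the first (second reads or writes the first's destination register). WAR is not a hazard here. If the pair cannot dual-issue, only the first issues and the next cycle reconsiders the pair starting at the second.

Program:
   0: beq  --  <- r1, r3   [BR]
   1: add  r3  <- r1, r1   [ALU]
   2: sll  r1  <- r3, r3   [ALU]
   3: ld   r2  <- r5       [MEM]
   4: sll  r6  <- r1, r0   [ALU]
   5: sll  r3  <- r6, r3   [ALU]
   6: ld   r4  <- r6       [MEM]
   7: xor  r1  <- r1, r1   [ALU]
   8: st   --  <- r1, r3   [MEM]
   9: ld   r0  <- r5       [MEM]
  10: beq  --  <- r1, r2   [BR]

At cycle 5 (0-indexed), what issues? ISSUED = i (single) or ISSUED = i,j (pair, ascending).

c0: i0+i1 beq add  2-wide
c1: i2+i3 sll ld  2-wide
c2: i4 sll  RAW r6
c3: i5+i6 sll ld  2-wide
c4: i7 xor  RAW r1
c5: i8 st  no-port MEM/MEM
c6: i9+i10 ld beq  2-wide

ISSUED = 8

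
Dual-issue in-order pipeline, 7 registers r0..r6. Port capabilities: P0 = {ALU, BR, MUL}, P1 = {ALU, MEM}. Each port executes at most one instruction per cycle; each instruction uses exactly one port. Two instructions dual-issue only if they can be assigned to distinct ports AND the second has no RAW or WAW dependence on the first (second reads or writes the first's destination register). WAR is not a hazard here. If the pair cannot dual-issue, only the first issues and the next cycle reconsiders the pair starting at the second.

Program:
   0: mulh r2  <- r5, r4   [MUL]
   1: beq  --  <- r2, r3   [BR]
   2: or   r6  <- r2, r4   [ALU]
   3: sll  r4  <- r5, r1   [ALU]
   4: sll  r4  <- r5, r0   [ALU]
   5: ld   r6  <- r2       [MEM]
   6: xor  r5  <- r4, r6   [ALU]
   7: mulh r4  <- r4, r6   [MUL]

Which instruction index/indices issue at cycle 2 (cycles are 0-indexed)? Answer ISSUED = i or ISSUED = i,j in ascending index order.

#0 head=0: mulh i0 no-port MUL/BR
#1 head=1: beq;or i1+i2 pair
#2 head=3: sll i3 WAW r4
#3 head=4: sll;ld i4+i5 pair
#4 head=6: xor;mulh i6+i7 pair

ISSUED = 3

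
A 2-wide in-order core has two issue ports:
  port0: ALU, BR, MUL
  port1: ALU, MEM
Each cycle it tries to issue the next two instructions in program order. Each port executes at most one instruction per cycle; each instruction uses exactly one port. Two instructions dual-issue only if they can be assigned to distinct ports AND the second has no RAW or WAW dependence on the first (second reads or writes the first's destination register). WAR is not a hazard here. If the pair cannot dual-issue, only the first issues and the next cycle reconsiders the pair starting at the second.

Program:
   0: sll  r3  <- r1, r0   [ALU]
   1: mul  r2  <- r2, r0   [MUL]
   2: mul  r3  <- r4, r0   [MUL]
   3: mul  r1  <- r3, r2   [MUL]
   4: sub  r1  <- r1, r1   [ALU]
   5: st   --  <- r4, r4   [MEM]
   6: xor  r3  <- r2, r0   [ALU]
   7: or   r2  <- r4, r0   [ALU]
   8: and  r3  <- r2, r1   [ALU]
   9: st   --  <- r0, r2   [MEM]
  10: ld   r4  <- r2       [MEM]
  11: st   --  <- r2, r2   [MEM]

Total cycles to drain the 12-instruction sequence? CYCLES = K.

c0: i0/i1 sll.ALU+mul.MUL  2-wide
c1: i2 mul.MUL  no-port MUL/MUL
c2: i3 mul.MUL  RAW+WAW r1
c3: i4/i5 sub.ALU+st.MEM  2-wide
c4: i6/i7 xor.ALU+or.ALU  2-wide
c5: i8/i9 and.ALU+st.MEM  2-wide
c6: i10 ld.MEM  no-port MEM/MEM
c7: i11 st.MEM  tail

CYCLES = 8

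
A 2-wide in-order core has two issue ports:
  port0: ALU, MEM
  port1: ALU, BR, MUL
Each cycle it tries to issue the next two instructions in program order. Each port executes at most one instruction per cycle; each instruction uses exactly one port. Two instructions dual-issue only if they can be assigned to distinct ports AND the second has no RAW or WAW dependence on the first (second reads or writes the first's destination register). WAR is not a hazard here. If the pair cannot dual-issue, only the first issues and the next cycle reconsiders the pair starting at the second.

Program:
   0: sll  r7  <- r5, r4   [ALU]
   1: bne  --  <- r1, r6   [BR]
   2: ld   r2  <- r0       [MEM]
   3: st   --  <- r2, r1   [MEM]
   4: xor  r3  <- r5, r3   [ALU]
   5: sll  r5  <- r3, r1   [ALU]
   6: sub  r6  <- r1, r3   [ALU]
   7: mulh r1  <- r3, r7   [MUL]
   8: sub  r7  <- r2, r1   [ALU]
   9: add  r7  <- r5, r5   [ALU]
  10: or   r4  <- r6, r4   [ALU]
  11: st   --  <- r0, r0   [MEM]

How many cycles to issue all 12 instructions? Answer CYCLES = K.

CYCLES = 8

#0 head=0: sll.ALU bne.BR i0,i1 dual
#1 head=2: ld.MEM i2 no-port MEM/MEM
#2 head=3: st.MEM xor.ALU i3,i4 dual
#3 head=5: sll.ALU sub.ALU i5,i6 dual
#4 head=7: mulh.MUL i7 RAW r1
#5 head=8: sub.ALU i8 WAW r7
#6 head=9: add.ALU or.ALU i9,i10 dual
#7 head=11: st.MEM i11 tail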